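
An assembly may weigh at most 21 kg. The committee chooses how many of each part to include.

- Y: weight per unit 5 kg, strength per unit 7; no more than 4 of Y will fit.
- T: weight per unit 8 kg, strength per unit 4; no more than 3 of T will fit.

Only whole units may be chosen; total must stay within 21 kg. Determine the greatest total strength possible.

28

This is a bounded integer knapsack.
Y has the best ratio (7/5); taking only Y gives at most 4×7 = 28 (stopped by the weight limit).
Optimal: 4×Y: weight 20 ≤ 21, strength 4·7 = 28.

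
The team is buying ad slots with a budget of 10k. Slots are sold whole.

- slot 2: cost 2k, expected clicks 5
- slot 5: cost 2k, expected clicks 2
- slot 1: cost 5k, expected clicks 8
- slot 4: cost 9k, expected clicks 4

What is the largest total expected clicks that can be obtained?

15

Allowing fractional choices, the relaxed optimum would be about 15.4, but ad slots are indivisible.
slot 2 + slot 1: cost 2 + 5 = 7 ≤ 10, expected clicks 5 + 8 = 13.
slot 2 + slot 5 + slot 1: cost 2 + 2 + 5 = 9 ≤ 10, expected clicks 5 + 2 + 8 = 15.
Best is slot 2, slot 5, and slot 1 with total expected clicks 15.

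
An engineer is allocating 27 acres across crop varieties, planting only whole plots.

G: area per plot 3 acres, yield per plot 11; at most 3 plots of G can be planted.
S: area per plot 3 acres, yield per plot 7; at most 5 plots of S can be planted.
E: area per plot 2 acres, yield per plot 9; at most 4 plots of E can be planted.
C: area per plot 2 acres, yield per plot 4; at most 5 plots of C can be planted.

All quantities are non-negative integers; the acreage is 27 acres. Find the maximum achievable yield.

91

This is a bounded integer knapsack.
3×G, 3×S, and 4×E: area 26 ≤ 27, yield 3·11 + 3·7 + 4·9 = 90.
3×G, 2×S, 4×E, and 2×C: area 27 ≤ 27, yield 3·11 + 2·7 + 4·9 + 2·4 = 91.
Best is 91.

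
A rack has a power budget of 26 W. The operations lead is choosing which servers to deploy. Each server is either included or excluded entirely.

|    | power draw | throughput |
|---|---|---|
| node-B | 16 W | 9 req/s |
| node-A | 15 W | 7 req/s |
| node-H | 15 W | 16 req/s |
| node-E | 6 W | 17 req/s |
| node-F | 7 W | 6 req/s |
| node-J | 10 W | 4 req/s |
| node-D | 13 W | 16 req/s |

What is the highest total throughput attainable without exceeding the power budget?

This is an integer program with binary decision variables.
Allowing fractional choices, the relaxed optimum would be about 40.5, but servers are indivisible.
node-E + node-D: power draw 6 + 13 = 19 ≤ 26, throughput 17 + 16 = 33.
node-H + node-E: power draw 15 + 6 = 21 ≤ 26, throughput 16 + 17 = 33.
node-E + node-F + node-D: power draw 6 + 7 + 13 = 26 ≤ 26, throughput 17 + 6 + 16 = 39.
Best is node-E, node-F, and node-D with total throughput 39.

39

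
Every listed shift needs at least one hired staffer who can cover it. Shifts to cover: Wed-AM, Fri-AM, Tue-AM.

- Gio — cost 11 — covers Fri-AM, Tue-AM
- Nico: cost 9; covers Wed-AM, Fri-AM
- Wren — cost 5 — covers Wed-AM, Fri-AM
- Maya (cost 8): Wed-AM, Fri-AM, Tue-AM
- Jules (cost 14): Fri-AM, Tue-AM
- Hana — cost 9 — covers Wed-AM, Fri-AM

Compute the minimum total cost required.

8

The greedy cost-per-new-shift heuristic would pick Wren and Maya for 13, but a cheaper cover exists.
Maya alone covers Wed-AM, Fri-AM, Tue-AM — every shift.
Total cost: 8.
No cover costs less than 8.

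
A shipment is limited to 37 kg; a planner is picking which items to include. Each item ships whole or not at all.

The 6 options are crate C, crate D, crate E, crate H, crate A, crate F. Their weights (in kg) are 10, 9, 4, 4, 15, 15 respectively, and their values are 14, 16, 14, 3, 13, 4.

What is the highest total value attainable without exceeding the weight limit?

crate C + crate D + crate E + crate H: weight 10 + 9 + 4 + 4 = 27 ≤ 37, value 14 + 16 + 14 + 3 = 47.
crate C + crate D + crate E: weight 10 + 9 + 4 = 23 ≤ 37, value 14 + 16 + 14 = 44.
crate D + crate E + crate H + crate A: weight 9 + 4 + 4 + 15 = 32 ≤ 37, value 16 + 14 + 3 + 13 = 46.
Best is crate C, crate D, crate E, and crate H with total value 47.

47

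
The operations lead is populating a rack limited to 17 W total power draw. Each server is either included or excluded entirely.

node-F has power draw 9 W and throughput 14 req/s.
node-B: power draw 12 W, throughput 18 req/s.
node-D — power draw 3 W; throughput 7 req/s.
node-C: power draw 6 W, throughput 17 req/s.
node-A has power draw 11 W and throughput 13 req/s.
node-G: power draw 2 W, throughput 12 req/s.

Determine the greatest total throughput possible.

This is an integer program with binary decision variables.
Take node-F, node-C, and node-G: power draw 9 + 6 + 2 = 17 ≤ 17, throughput 14 + 17 + 12 = 43.
No other feasible combination does better.

43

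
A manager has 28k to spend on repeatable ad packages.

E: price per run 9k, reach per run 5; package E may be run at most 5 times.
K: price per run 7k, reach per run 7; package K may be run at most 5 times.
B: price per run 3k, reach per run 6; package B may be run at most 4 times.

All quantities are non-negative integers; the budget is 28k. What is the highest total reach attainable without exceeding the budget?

This is a bounded integer knapsack.
B has the best ratio (6/3); taking only B gives at most 4×6 = 24 (stopped by the supply cap of 4).
Mixing does better — 2×K and 4×B: price 26 ≤ 28, reach 2·7 + 4·6 = 38.

38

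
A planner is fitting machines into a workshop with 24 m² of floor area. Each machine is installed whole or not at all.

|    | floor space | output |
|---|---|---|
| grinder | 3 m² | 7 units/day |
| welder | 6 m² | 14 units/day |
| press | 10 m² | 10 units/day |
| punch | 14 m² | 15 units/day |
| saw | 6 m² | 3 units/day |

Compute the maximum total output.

Allowing fractional choices, the relaxed optimum would be about 37.0, but machines are indivisible.
welder + punch: floor space 6 + 14 = 20 ≤ 24, output 14 + 15 = 29.
grinder + welder + press: floor space 3 + 6 + 10 = 19 ≤ 24, output 7 + 14 + 10 = 31.
grinder + welder + punch: floor space 3 + 6 + 14 = 23 ≤ 24, output 7 + 14 + 15 = 36.
Best is grinder, welder, and punch with total output 36.

36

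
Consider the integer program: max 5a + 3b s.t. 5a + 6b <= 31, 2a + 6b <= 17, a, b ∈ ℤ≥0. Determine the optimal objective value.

The continuous relaxation peaks at (6.2, 0) with value 31.00; rounding to a feasible lattice point costs some objective.
(a,b)=(6,0) is feasible, giving 30.
(a,b)=(5,1) is feasible, giving 28.
(a,b)=(5,0) is feasible, giving 25.
The best lattice point is (6,0), giving 30.

30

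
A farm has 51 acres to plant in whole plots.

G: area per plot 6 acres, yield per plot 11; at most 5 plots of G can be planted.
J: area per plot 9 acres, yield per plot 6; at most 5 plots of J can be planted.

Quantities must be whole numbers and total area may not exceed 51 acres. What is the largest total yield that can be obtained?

G has the best ratio (11/6); taking only G gives at most 5×11 = 55 (stopped by the supply cap of 5).
Mixing does better — 5×G and 2×J: area 48 ≤ 51, yield 5·11 + 2·6 = 67.

67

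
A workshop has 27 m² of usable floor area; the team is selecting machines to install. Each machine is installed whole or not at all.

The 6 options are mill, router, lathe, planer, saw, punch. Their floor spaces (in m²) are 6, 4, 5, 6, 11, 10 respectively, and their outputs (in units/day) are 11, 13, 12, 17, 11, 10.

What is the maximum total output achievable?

router + lathe + planer + punch: floor space 4 + 5 + 6 + 10 = 25 ≤ 27, output 13 + 12 + 17 + 10 = 52.
router + lathe + planer + saw: floor space 4 + 5 + 6 + 11 = 26 ≤ 27, output 13 + 12 + 17 + 11 = 53.
mill + router + lathe + planer: floor space 6 + 4 + 5 + 6 = 21 ≤ 27, output 11 + 13 + 12 + 17 = 53.
The maximum output is 53; one optimal choice is mill, router, lathe, and planer.

53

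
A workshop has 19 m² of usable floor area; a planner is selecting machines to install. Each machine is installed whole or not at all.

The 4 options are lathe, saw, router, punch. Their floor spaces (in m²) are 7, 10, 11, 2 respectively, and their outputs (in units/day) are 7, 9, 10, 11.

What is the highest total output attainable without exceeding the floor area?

27

Allowing fractional choices, the relaxed optimum would be about 27.1, but machines are indivisible.
router + punch: floor space 11 + 2 = 13 ≤ 19, output 10 + 11 = 21.
lathe + saw + punch: floor space 7 + 10 + 2 = 19 ≤ 19, output 7 + 9 + 11 = 27.
Best is lathe, saw, and punch with total output 27.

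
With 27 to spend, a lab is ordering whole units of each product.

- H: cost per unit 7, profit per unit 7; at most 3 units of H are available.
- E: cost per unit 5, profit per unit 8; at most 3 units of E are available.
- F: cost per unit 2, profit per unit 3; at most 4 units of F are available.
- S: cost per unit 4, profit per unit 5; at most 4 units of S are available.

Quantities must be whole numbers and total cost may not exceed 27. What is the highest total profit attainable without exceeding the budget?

This is a bounded integer knapsack.
E has the best ratio (8/5); taking only E gives at most 3×8 = 24 (stopped by the supply cap of 3).
Mixing does better — 3×E, 4×F, and 1×S: cost 27 ≤ 27, profit 3·8 + 4·3 + 1·5 = 41.

41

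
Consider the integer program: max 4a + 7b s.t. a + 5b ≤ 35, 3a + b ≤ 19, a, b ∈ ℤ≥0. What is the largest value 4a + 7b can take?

The continuous relaxation peaks at (4.29, 6.14) with value 60.14; rounding to a feasible lattice point costs some objective.
(a,b)=(4,6): 1·4+5·6=34≤35, 3·4+1·6=18≤19, objective 58.
(a,b)=(3,6): 1·3+5·6=33≤35, 3·3+1·6=15≤19, objective 54.
(a,b)=(4,5): 1·4+5·5=29≤35, 3·4+1·5=17≤19, objective 51.
Maximum is 58 at (a,b)=(4,6).

58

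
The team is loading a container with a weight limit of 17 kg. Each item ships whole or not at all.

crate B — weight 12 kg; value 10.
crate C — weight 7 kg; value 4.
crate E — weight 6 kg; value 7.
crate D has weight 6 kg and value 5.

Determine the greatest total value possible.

crate B: weight 12 ≤ 17, value 10.
crate E + crate D: weight 6 + 6 = 12 ≤ 17, value 7 + 5 = 12.
crate C + crate E: weight 7 + 6 = 13 ≤ 17, value 4 + 7 = 11.
Best is crate E and crate D with total value 12.

12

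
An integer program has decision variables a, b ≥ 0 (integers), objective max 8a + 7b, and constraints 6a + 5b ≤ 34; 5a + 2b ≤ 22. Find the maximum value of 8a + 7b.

(a,b)=(3,3) is feasible, giving 45.
(a,b)=(2,4) is feasible, giving 44.
(a,b)=(1,5) is feasible, giving 43.
No feasible integer point exceeds 45.

45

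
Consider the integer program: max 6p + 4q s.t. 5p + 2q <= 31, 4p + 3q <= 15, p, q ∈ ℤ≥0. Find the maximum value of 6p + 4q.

22

(p,q)=(3,1): 5·3+2·1=17≤31, 4·3+3·1=15≤15, objective 22.
(p,q)=(2,2): 5·2+2·2=14≤31, 4·2+3·2=14≤15, objective 20.
No feasible integer point exceeds 22.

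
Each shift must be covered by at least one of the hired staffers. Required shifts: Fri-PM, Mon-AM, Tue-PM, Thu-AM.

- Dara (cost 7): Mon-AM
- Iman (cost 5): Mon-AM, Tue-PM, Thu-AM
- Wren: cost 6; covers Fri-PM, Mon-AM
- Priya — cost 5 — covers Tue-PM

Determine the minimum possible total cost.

Choose Iman and Wren: together they cover Fri-PM, Mon-AM, Tue-PM, Thu-AM — every shift.
Total cost: 5 + 6 = 11.
No cover costs less than 11.

11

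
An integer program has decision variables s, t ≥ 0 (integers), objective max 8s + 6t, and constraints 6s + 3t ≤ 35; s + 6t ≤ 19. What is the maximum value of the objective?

The continuous relaxation peaks at (4.64, 2.39) with value 51.45; rounding to a feasible lattice point costs some objective.
(s,t)=(5,1): 6·5+3·1=33≤35, 1·5+6·1=11≤19, objective 46.
(s,t)=(4,2): 6·4+3·2=30≤35, 1·4+6·2=16≤19, objective 44.
The best lattice point is (5,1), giving 46.

46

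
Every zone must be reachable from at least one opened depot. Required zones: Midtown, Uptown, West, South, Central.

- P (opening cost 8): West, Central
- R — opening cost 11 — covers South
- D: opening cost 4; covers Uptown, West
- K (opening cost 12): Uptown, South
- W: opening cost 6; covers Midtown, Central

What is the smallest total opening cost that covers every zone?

Choose R, D, and W: together they cover Midtown, Uptown, West, South, Central — every zone.
Total opening cost: 11 + 4 + 6 = 21.
No cover costs less than 21.

21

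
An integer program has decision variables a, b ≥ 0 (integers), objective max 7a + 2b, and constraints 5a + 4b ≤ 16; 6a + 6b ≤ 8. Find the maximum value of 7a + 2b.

(a,b)=(1,0): 5·1+4·0=5≤16, 6·1+6·0=6≤8, objective 7.
(a,b)=(0,1): 5·0+4·1=4≤16, 6·0+6·1=6≤8, objective 2.
(a,b)=(0,0): 5·0+4·0=0≤16, 6·0+6·0=0≤8, objective 0.
The best lattice point is (1,0), giving 7.

7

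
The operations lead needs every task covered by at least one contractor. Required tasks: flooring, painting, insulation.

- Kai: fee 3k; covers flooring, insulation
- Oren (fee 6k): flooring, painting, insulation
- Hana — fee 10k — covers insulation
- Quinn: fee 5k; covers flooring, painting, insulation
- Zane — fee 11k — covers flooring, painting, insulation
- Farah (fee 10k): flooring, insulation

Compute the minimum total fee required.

5

This is a weighted set-cover instance.
The greedy cost-per-new-task heuristic would pick Kai and Quinn for 8, but a cheaper cover exists.
Quinn alone covers flooring, painting, insulation — every task.
Total fee: 5.
No cover costs less than 5.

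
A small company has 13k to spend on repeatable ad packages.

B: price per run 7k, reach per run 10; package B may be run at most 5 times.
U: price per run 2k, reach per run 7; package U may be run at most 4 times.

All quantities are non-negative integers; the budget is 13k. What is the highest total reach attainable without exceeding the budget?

Take 1×B and 3×U: price 13 ≤ 13, reach 1·10 + 3·7 = 31.
No other integer combination yields more.

31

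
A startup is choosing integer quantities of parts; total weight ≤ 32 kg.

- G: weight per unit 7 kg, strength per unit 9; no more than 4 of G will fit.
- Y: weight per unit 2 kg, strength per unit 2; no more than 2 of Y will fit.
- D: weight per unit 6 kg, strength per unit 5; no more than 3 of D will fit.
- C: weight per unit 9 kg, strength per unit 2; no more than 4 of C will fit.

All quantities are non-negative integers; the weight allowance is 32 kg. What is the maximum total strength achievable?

40

G has the best ratio (9/7); taking only G gives at most 4×9 = 36 (stopped by the weight limit).
Mixing does better — 4×G and 2×Y: weight 32 ≤ 32, strength 4·9 + 2·2 = 40.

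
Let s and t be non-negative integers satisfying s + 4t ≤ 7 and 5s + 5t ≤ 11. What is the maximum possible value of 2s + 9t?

(s,t)=(1,1): 1·1+4·1=5≤7, 5·1+5·1=10≤11, objective 11.
(s,t)=(0,1): 1·0+4·1=4≤7, 5·0+5·1=5≤11, objective 9.
The best lattice point is (1,1), giving 11.

11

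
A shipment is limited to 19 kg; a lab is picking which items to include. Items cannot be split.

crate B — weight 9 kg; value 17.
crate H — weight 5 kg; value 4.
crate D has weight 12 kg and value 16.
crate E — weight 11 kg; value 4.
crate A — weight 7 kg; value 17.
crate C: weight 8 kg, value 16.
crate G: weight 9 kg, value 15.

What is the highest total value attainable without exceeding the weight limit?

34

This is a 0-1 knapsack instance.
Allowing fractional choices, the relaxed optimum would be about 40.6, but items are indivisible.
crate B + crate C: weight 9 + 8 = 17 ≤ 19, value 17 + 16 = 33.
crate B + crate A: weight 9 + 7 = 16 ≤ 19, value 17 + 17 = 34.
crate A + crate C: weight 7 + 8 = 15 ≤ 19, value 17 + 16 = 33.
Best is crate B and crate A with total value 34.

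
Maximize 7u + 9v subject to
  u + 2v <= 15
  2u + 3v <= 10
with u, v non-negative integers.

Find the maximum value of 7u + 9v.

(u,v)=(5,0): 1·5+2·0=5≤15, 2·5+3·0=10≤10, objective 35.
(u,v)=(4,0): 1·4+2·0=4≤15, 2·4+3·0=8≤10, objective 28.
No feasible integer point exceeds 35.

35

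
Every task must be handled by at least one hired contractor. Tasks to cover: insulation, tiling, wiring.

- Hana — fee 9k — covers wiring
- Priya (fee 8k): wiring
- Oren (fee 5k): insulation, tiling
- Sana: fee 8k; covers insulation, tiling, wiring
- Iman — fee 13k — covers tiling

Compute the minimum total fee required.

8

The greedy cost-per-new-task heuristic would pick Oren and Priya for 13, but a cheaper cover exists.
Sana alone covers insulation, tiling, wiring — every task.
Total fee: 8.
No cover costs less than 8.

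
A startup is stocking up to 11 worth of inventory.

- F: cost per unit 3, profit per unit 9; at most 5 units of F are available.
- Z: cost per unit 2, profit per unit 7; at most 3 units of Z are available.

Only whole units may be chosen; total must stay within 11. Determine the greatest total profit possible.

3×F and 1×Z: cost 11 ≤ 11, profit 3·9 + 1·7 = 34.
2×F and 2×Z: cost 10 ≤ 11, profit 2·9 + 2·7 = 32.
Best is 34.

34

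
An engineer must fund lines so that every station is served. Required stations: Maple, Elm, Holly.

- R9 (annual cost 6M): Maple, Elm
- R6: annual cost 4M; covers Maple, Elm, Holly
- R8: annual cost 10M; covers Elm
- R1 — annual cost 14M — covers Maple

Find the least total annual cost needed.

R6 alone covers Maple, Elm, Holly — every station.
Total annual cost: 4.
No cover costs less than 4.

4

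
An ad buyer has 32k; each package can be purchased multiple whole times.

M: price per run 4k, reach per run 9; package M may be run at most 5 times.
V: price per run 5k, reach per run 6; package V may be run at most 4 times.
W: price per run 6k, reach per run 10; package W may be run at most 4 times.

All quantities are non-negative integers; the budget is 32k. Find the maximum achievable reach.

5×M, 1×V, and 1×W: price 31 ≤ 32, reach 5·9 + 1·6 + 1·10 = 61.
5×M and 2×W: price 32 ≤ 32, reach 5·9 + 2·10 = 65.
Best is 65.

65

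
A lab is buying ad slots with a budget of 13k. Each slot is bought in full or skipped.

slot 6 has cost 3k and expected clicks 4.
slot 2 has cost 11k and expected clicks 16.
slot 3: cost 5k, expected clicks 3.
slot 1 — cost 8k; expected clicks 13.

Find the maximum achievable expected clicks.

17

Allowing fractional choices, the relaxed optimum would be about 20.3, but ad slots are indivisible.
slot 6 + slot 1: cost 3 + 8 = 11 ≤ 13, expected clicks 4 + 13 = 17.
slot 2: cost 11 ≤ 13, expected clicks 16.
slot 3 + slot 1: cost 5 + 8 = 13 ≤ 13, expected clicks 3 + 13 = 16.
Best is slot 6 and slot 1 with total expected clicks 17.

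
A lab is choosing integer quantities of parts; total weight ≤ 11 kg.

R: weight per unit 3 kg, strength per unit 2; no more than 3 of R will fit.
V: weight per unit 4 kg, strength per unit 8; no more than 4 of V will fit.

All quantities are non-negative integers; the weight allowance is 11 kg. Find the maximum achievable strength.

18

2×V: weight 8 ≤ 11, strength 2·8 = 16.
1×R and 2×V: weight 11 ≤ 11, strength 1·2 + 2·8 = 18.
Best is 18.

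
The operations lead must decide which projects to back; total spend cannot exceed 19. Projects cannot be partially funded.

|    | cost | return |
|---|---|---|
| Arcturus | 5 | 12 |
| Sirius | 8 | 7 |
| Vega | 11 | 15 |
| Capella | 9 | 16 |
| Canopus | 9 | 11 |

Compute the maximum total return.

Treat it as a binary knapsack problem.
Arcturus + Vega: cost 5 + 11 = 16 ≤ 19, return 12 + 15 = 27.
Arcturus + Capella: cost 5 + 9 = 14 ≤ 19, return 12 + 16 = 28.
Best is Arcturus and Capella with total return 28.

28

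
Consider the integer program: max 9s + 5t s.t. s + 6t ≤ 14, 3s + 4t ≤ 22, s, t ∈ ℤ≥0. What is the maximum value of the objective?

63

(s,t)=(7,0): 1·7+6·0=7≤14, 3·7+4·0=21≤22, objective 63.
(s,t)=(6,1): 1·6+6·1=12≤14, 3·6+4·1=22≤22, objective 59.
(s,t)=(6,0): 1·6+6·0=6≤14, 3·6+4·0=18≤22, objective 54.
Maximum is 63 at (s,t)=(7,0).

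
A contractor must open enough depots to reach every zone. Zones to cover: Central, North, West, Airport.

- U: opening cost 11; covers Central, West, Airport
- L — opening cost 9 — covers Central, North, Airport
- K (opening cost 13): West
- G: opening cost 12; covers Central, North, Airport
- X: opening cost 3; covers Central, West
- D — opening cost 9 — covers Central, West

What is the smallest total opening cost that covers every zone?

Choose L and X: together they cover Central, North, West, Airport — every zone.
Total opening cost: 9 + 3 = 12.
No cover costs less than 12.

12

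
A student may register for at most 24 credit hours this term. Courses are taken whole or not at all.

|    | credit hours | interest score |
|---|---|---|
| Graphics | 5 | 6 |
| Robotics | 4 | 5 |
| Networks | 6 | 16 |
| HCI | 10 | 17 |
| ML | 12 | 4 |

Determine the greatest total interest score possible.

39

This is an integer program with binary decision variables.
Take Graphics, Networks, and HCI: credit hours 5 + 6 + 10 = 21 ≤ 24, interest score 6 + 16 + 17 = 39.
No other feasible combination does better.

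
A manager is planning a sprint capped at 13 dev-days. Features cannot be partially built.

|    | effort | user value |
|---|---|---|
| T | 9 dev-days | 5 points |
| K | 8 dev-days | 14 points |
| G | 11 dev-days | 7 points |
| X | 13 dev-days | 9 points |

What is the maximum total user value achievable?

14

This is an integer program with binary decision variables.
Take K: effort 8 ≤ 13, user value 14.
No other feasible combination does better.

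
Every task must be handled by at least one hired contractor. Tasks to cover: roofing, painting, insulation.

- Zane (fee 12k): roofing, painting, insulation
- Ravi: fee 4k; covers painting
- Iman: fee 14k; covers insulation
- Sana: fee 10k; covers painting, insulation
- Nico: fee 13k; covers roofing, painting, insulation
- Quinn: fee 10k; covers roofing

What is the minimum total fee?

Zane alone covers roofing, painting, insulation — every task.
Total fee: 12.

12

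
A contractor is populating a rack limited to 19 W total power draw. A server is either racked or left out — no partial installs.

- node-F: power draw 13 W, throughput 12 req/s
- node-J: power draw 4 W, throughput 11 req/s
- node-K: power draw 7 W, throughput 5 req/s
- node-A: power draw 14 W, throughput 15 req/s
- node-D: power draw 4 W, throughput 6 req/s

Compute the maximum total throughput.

26

node-J + node-K + node-D: power draw 4 + 7 + 4 = 15 ≤ 19, throughput 11 + 5 + 6 = 22.
node-F + node-J: power draw 13 + 4 = 17 ≤ 19, throughput 12 + 11 = 23.
node-J + node-A: power draw 4 + 14 = 18 ≤ 19, throughput 11 + 15 = 26.
Best is node-J and node-A with total throughput 26.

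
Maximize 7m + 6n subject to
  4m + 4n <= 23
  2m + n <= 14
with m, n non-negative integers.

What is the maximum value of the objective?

The continuous relaxation peaks at (5.75, 0) with value 40.25; rounding to a feasible lattice point costs some objective.
(m,n)=(5,0): 4·5+4·0=20≤23, 2·5+1·0=10≤14, objective 35.
(m,n)=(4,1): 4·4+4·1=20≤23, 2·4+1·1=9≤14, objective 34.
(m,n)=(4,0): 4·4+4·0=16≤23, 2·4+1·0=8≤14, objective 28.
The best lattice point is (5,0), giving 35.

35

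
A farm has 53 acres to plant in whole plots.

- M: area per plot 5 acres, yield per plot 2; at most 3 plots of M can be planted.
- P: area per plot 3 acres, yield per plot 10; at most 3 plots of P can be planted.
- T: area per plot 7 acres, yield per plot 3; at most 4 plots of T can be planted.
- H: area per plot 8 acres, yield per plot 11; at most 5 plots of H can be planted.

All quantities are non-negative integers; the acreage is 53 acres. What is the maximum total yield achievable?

This is a bounded integer knapsack.
Take 3×P and 5×H: area 49 ≤ 53, yield 3·10 + 5·11 = 85.
P has the best ratio (10/3) and is taken to its limit of 3; remaining capacity is filled optimally with the others.

85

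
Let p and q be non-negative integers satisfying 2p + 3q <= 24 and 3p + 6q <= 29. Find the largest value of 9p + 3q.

81

Relaxing integrality, the LP optimum is 87.00 at (p,q) = (9.67, 0), which is not an integer point.
(p,q)=(9,0): 2·9+3·0=18≤24, 3·9+6·0=27≤29, objective 81.
(p,q)=(8,0): 2·8+3·0=16≤24, 3·8+6·0=24≤29, objective 72.
Maximum is 81 at (p,q)=(9,0).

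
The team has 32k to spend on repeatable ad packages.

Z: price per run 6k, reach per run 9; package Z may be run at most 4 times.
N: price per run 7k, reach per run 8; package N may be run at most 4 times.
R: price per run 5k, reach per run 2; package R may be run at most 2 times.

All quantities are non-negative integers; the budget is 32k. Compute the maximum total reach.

3×Z and 2×N: price 32 ≤ 32, reach 3·9 + 2·8 = 43.
4×Z and 1×N: price 31 ≤ 32, reach 4·9 + 1·8 = 44.
Best is 44.

44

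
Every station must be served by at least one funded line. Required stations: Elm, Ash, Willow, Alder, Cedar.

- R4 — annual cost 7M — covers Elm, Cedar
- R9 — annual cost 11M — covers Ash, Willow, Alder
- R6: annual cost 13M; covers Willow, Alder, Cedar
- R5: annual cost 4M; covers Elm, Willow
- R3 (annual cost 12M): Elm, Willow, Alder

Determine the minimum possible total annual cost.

The greedy cost-per-new-station heuristic would pick R5, R9, and R4 for 22, but a cheaper cover exists.
Choose R4 and R9: together they cover Elm, Ash, Willow, Alder, Cedar — every station.
Total annual cost: 7 + 11 = 18.
No cover costs less than 18.

18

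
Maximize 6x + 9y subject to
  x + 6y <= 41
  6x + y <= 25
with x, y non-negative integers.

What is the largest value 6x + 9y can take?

(x,y)=(3,6) is feasible, giving 72.
(x,y)=(2,6) is feasible, giving 66.
(x,y)=(3,5) is feasible, giving 63.
(x,y)=(2,5) is feasible, giving 57.
The best lattice point is (3,6), giving 72.

72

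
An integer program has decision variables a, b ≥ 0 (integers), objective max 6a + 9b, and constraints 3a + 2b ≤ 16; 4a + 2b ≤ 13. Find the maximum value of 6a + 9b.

(a,b)=(0,6) is feasible, giving 54.
(a,b)=(0,5) is feasible, giving 45.
No feasible integer point exceeds 54.

54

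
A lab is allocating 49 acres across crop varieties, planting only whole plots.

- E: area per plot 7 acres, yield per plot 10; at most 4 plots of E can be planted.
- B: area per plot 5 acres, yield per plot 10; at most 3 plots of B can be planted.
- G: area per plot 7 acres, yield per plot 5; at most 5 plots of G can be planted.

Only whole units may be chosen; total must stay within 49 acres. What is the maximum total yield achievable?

70

B has the best ratio (10/5); taking only B gives at most 3×10 = 30 (stopped by the supply cap of 3).
Mixing does better — 4×E and 3×B: area 43 ≤ 49, yield 4·10 + 3·10 = 70.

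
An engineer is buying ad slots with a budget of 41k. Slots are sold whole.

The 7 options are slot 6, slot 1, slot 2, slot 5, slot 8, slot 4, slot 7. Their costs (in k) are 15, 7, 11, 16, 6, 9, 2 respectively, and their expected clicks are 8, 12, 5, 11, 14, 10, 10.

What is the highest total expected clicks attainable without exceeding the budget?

Treat it as a binary knapsack problem.
slot 1 + slot 5 + slot 8 + slot 4 + slot 7: cost 7 + 16 + 6 + 9 + 2 = 40 ≤ 41, expected clicks 12 + 11 + 14 + 10 + 10 = 57.
slot 6 + slot 1 + slot 8 + slot 4 + slot 7: cost 15 + 7 + 6 + 9 + 2 = 39 ≤ 41, expected clicks 8 + 12 + 14 + 10 + 10 = 54.
Best is slot 1, slot 5, slot 8, slot 4, and slot 7 with total expected clicks 57.

57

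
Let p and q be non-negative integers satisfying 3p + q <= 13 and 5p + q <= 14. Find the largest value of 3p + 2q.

(p,q)=(0,13): 3·0+1·13=13≤13, 5·0+1·13=13≤14, objective 26.
(p,q)=(0,12): 3·0+1·12=12≤13, 5·0+1·12=12≤14, objective 24.
Maximum is 26 at (p,q)=(0,13).

26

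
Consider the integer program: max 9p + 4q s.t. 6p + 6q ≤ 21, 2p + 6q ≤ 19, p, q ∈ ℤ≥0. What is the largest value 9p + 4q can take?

(p,q)=(3,0) is feasible, giving 27.
(p,q)=(2,1) is feasible, giving 22.
(p,q)=(2,0) is feasible, giving 18.
Maximum is 27 at (p,q)=(3,0).

27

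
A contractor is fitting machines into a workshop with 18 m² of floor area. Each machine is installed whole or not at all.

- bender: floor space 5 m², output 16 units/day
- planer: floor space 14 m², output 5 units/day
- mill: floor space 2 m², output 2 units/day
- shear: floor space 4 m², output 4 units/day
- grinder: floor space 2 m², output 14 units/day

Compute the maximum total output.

bender + mill + shear + grinder: floor space 5 + 2 + 4 + 2 = 13 ≤ 18, output 16 + 2 + 4 + 14 = 36.
bender + shear + grinder: floor space 5 + 4 + 2 = 11 ≤ 18, output 16 + 4 + 14 = 34.
bender + mill + grinder: floor space 5 + 2 + 2 = 9 ≤ 18, output 16 + 2 + 14 = 32.
Best is bender, mill, shear, and grinder with total output 36.

36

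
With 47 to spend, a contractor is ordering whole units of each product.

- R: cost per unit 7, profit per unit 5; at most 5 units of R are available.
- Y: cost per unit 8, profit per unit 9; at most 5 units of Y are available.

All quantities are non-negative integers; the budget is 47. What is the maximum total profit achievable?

50

This is a bounded integer knapsack.
Take 1×R and 5×Y: cost 47 ≤ 47, profit 1·5 + 5·9 = 50.
Y has the best ratio (9/8) and is taken to its limit of 5; remaining capacity is filled optimally with the others.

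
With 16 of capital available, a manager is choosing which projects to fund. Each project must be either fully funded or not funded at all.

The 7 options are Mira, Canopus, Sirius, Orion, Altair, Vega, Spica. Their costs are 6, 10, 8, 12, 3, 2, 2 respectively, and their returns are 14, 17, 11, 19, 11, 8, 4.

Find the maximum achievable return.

Canopus + Altair + Vega: cost 10 + 3 + 2 = 15 ≤ 16, return 17 + 11 + 8 = 36.
Mira + Altair + Vega + Spica: cost 6 + 3 + 2 + 2 = 13 ≤ 16, return 14 + 11 + 8 + 4 = 37.
Best is Mira, Altair, Vega, and Spica with total return 37.

37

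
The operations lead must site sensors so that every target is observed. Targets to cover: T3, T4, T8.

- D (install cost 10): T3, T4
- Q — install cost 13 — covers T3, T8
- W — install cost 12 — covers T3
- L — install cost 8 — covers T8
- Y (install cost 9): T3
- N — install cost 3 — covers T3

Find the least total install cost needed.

The greedy cost-per-new-target heuristic would pick N, L, and D for 21, but a cheaper cover exists.
Choose D and L: together they cover T3, T4, T8 — every target.
Total install cost: 10 + 8 = 18.
No cover costs less than 18.

18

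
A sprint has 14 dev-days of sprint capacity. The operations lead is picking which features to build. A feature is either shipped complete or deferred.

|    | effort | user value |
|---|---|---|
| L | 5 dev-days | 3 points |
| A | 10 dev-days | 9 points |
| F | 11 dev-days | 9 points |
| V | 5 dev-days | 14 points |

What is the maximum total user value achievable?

17

Take L and V: effort 5 + 5 = 10 ≤ 14, user value 3 + 14 = 17.
No other feasible combination does better.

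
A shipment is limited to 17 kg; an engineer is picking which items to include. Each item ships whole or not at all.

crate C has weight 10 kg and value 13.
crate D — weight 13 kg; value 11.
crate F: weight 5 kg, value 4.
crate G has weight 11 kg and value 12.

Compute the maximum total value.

Take crate C and crate F: weight 10 + 5 = 15 ≤ 17, value 13 + 4 = 17.
No other feasible combination does better.

17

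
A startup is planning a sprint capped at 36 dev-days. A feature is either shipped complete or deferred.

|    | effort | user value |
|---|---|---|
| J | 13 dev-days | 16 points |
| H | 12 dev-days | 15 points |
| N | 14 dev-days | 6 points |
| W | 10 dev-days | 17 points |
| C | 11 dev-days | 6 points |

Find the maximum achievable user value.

Take J, H, and W: effort 13 + 12 + 10 = 35 ≤ 36, user value 16 + 15 + 17 = 48.
No other feasible combination does better.

48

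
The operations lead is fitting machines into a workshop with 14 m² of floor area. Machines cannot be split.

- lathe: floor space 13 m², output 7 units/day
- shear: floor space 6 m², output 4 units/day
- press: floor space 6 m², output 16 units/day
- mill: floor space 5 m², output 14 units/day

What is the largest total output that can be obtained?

30

Treat it as a binary knapsack problem.
Allowing fractional choices, the relaxed optimum would be about 32.0, but machines are indivisible.
press + mill: floor space 6 + 5 = 11 ≤ 14, output 16 + 14 = 30.
shear + press: floor space 6 + 6 = 12 ≤ 14, output 4 + 16 = 20.
shear + mill: floor space 6 + 5 = 11 ≤ 14, output 4 + 14 = 18.
Best is press and mill with total output 30.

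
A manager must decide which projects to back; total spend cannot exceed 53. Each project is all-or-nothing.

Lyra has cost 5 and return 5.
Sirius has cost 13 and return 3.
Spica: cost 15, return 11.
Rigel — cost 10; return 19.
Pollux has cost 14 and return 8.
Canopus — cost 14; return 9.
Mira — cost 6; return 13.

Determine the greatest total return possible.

57

This is an integer program with binary decision variables.
Allowing fractional choices, the relaxed optimum would be about 58.7, but projects are indivisible.
Lyra + Spica + Rigel + Pollux + Mira: cost 5 + 15 + 10 + 14 + 6 = 50 ≤ 53, return 5 + 11 + 19 + 8 + 13 = 56.
Lyra + Spica + Rigel + Canopus + Mira: cost 5 + 15 + 10 + 14 + 6 = 50 ≤ 53, return 5 + 11 + 19 + 9 + 13 = 57.
Lyra + Rigel + Pollux + Canopus + Mira: cost 5 + 10 + 14 + 14 + 6 = 49 ≤ 53, return 5 + 19 + 8 + 9 + 13 = 54.
Best is Lyra, Spica, Rigel, Canopus, and Mira with total return 57.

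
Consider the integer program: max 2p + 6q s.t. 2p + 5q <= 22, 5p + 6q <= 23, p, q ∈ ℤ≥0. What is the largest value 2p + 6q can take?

The continuous relaxation peaks at (0, 3.83) with value 23.00; rounding to a feasible lattice point costs some objective.
(p,q)=(1,3): 2·1+5·3=17≤22, 5·1+6·3=23≤23, objective 20.
(p,q)=(0,3): 2·0+5·3=15≤22, 5·0+6·3=18≤23, objective 18.
(p,q)=(2,2): 2·2+5·2=14≤22, 5·2+6·2=22≤23, objective 16.
Maximum is 20 at (p,q)=(1,3).

20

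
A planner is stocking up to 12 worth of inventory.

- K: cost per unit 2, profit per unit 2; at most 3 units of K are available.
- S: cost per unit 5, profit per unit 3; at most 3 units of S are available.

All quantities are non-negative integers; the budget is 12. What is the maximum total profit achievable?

9

3×K and 1×S: cost 11 ≤ 12, profit 3·2 + 1·3 = 9.
1×K and 2×S: cost 12 ≤ 12, profit 1·2 + 2·3 = 8.
Best is 9.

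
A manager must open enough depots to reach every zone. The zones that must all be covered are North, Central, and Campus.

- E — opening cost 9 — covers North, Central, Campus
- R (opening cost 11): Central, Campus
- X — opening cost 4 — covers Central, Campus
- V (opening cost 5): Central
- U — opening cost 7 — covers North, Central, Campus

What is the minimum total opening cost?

U alone covers North, Central, Campus — every zone.
Total opening cost: 7.

7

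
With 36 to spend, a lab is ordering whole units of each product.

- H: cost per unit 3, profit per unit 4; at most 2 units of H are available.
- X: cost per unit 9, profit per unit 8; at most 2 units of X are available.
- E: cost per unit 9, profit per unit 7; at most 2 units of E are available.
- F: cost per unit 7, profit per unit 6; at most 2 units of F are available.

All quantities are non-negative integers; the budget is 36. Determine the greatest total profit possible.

32

H has the best ratio (4/3); taking only H gives at most 2×4 = 8 (stopped by the supply cap of 2).
Mixing does better — 1×H, 2×X, and 2×F: cost 35 ≤ 36, profit 1·4 + 2·8 + 2·6 = 32.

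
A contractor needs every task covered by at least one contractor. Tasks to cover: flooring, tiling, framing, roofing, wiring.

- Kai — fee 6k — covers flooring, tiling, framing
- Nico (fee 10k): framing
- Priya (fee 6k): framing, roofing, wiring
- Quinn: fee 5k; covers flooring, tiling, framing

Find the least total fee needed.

Choose Priya and Quinn: together they cover flooring, tiling, framing, roofing, wiring — every task.
Total fee: 6 + 5 = 11.
No cover costs less than 11.

11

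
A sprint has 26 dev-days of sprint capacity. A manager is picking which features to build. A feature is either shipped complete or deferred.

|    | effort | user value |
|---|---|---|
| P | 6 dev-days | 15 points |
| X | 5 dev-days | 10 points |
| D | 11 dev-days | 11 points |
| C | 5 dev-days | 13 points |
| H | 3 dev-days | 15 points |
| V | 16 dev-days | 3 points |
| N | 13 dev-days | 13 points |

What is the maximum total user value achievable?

This is an integer program with binary decision variables.
Allowing fractional choices, the relaxed optimum would be about 60.0, but features are indivisible.
P + X + D + H: effort 6 + 5 + 11 + 3 = 25 ≤ 26, user value 15 + 10 + 11 + 15 = 51.
P + D + C + H: effort 6 + 11 + 5 + 3 = 25 ≤ 26, user value 15 + 11 + 13 + 15 = 54.
P + X + C + H: effort 6 + 5 + 5 + 3 = 19 ≤ 26, user value 15 + 10 + 13 + 15 = 53.
Best is P, D, C, and H with total user value 54.

54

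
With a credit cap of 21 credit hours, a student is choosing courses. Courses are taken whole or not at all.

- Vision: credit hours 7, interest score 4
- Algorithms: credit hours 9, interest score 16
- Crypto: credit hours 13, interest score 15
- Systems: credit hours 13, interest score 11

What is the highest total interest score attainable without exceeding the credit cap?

Treat it as a binary knapsack problem.
Vision + Algorithms: credit hours 7 + 9 = 16 ≤ 21, interest score 4 + 16 = 20.
Vision + Crypto: credit hours 7 + 13 = 20 ≤ 21, interest score 4 + 15 = 19.
Best is Vision and Algorithms with total interest score 20.

20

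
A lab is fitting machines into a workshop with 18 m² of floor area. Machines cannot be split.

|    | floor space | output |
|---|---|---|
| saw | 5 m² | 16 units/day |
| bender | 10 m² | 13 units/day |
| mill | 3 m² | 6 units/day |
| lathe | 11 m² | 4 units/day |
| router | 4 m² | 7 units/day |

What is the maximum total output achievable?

35

This is an integer program with binary decision variables.
Take saw, bender, and mill: floor space 5 + 10 + 3 = 18 ≤ 18, output 16 + 13 + 6 = 35.
No other feasible combination does better.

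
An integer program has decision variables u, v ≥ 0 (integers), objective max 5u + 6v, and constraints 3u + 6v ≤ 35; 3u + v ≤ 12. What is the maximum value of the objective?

The continuous relaxation peaks at (2.47, 4.6) with value 39.93; rounding to a feasible lattice point costs some objective.
(u,v)=(1,5): 3·1+6·5=33≤35, 3·1+1·5=8≤12, objective 35.
(u,v)=(2,4): 3·2+6·4=30≤35, 3·2+1·4=10≤12, objective 34.
(u,v)=(3,3): 3·3+6·3=27≤35, 3·3+1·3=12≤12, objective 33.
No feasible integer point exceeds 35.

35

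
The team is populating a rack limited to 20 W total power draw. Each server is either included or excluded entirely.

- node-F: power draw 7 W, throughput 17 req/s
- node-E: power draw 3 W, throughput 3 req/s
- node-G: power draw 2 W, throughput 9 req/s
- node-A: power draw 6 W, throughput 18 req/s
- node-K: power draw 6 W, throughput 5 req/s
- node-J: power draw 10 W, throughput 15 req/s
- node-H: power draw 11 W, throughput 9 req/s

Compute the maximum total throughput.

Take node-F, node-E, node-G, and node-A: power draw 7 + 3 + 2 + 6 = 18 ≤ 20, throughput 17 + 3 + 9 + 18 = 47.
No other feasible combination does better.

47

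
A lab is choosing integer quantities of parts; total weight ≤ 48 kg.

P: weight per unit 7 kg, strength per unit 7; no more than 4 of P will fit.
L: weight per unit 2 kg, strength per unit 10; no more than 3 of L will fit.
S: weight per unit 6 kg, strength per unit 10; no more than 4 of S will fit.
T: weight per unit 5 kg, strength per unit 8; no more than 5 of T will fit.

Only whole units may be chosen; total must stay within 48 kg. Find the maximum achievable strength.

1×P, 3×L, 4×S, and 2×T: weight 47 ≤ 48, strength 1·7 + 3·10 + 4·10 + 2·8 = 93.
3×L, 4×S, and 3×T: weight 45 ≤ 48, strength 3·10 + 4·10 + 3·8 = 94.
Best is 94.

94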